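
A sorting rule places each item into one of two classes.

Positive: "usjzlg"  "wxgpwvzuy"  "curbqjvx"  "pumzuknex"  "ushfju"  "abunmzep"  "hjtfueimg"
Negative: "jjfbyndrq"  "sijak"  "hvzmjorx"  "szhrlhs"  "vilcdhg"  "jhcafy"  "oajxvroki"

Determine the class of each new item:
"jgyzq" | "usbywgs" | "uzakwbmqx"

Negative, Positive, Positive

One predicate separates the groups cleanly: contains 'u'.
Negative: "jgyzq", since no 'u'.
Positive: "usbywgs", since has 'u'.
Positive: "uzakwbmqx", since has 'u'.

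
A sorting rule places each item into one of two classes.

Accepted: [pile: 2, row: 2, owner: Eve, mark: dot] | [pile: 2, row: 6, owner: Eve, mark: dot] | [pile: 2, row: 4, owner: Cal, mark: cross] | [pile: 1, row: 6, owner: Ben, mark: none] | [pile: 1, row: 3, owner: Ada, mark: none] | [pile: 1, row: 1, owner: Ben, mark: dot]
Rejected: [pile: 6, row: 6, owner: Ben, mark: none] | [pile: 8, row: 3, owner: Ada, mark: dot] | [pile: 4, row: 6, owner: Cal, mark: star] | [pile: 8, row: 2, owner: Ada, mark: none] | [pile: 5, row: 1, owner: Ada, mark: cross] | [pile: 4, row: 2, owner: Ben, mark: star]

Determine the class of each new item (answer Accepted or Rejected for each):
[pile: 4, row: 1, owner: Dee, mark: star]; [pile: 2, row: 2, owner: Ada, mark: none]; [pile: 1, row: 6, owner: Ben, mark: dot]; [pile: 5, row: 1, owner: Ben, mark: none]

Rejected, Accepted, Accepted, Rejected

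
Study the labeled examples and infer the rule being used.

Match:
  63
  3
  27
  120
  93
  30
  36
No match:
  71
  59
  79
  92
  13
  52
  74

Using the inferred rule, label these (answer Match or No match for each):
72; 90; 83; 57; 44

Rule: multiple of 3. This holds for each 'Match' example and fails for each 'No match' one.
72 → 72 = 3·24 → Match.
90 → 90 = 3·30 → Match.
83 → 83 = 3·27 + 2 → No match.
57 → 57 = 3·19 → Match.
44 → 44 = 3·14 + 2 → No match.

Match, Match, No match, Match, No match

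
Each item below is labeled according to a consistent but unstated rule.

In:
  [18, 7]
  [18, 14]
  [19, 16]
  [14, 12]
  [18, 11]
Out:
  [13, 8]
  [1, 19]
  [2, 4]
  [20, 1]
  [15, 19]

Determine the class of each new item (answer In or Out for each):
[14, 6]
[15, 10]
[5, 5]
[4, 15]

Out, In, Out, Out

All 'In' examples share one property — first > second AND sum ≥ 25 — and every 'Out' example lacks it.
[14, 6]: Out (14 > 6, 14+6 = 20). [15, 10]: In (15 > 10, 15+10 = 25). [5, 5]: Out (5 = 5, 5+5 = 10). [4, 15]: Out (4 < 15, 4+15 = 19).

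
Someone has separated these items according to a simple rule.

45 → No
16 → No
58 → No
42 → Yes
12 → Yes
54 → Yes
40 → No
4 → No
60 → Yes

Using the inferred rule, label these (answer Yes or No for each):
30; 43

Yes, No

Every 'Yes' example satisfies: multiple of 6. None of the 'No' examples do.
30 — 30 = 6·5, hence Yes.
43 — 43 = 6·7 + 1, hence No.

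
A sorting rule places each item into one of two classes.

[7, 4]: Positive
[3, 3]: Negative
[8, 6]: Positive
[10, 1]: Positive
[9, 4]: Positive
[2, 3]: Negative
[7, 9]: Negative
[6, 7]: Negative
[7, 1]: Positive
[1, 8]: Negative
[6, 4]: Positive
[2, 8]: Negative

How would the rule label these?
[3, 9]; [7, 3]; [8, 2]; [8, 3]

Checking candidate rules against both groups, what survives is: first > second.
[3, 9]: 3 < 9 — fails the rule, so Negative.
[7, 3]: 7 > 3 — passes, so Positive.
[8, 2]: 8 > 2 — passes, so Positive.
[8, 3]: 8 > 3 — passes, so Positive.

Negative, Positive, Positive, Positive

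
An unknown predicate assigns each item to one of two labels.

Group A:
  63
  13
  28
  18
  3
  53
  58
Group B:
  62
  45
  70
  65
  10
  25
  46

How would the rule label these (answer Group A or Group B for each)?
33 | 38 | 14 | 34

One predicate separates the groups cleanly: ≡ 3 (mod 5).
Group A: 33, since 33 mod 5 = 3.
Group A: 38, since 38 mod 5 = 3.
Group B: 14, since 14 mod 5 = 4.
Group B: 34, since 34 mod 5 = 4.

Group A, Group A, Group B, Group B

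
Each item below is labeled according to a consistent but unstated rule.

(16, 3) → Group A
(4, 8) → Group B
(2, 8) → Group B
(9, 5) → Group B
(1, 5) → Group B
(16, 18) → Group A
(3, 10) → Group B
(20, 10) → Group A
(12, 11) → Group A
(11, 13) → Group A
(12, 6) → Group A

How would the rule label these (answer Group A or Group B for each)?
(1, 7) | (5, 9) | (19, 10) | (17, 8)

The common property of the 'Group A' items is: sum ≥ 18. No 'Group B' item has it.
(1, 7): 1+7 = 8 — does not pass, so Group B. (5, 9): 5+9 = 14 — does not pass, so Group B. (19, 10): 19+10 = 29 — passes, so Group A. (17, 8): 17+8 = 25 — passes, so Group A.

Group B, Group B, Group A, Group A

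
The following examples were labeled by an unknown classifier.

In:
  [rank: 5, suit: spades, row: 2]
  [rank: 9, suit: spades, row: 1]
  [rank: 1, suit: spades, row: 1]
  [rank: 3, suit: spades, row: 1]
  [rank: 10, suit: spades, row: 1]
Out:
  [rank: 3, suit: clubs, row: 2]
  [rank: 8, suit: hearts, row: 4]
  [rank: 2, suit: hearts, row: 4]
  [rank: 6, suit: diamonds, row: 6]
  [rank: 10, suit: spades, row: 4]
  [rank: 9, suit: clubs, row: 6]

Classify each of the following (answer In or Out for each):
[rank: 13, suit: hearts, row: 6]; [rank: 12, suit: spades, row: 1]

The classifier is using: suit is spades AND row ≤ 2.

Out, In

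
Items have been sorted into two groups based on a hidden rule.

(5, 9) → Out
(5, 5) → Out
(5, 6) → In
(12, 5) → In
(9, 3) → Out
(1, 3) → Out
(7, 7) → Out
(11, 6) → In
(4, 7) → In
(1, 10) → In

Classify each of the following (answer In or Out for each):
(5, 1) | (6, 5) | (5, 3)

Out, In, Out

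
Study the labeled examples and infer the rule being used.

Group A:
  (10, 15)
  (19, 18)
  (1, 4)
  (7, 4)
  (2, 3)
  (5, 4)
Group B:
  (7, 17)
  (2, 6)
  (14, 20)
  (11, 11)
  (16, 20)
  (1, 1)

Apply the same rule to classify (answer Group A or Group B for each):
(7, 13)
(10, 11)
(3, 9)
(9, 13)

Group B, Group A, Group B, Group B

The common property of the 'Group A' items is: sum is odd. No 'Group B' item has it.
Group B: (7, 13), since 7+13 = 20. Group A: (10, 11), since 10+11 = 21. Group B: (3, 9), since 3+9 = 12. Group B: (9, 13), since 9+13 = 22.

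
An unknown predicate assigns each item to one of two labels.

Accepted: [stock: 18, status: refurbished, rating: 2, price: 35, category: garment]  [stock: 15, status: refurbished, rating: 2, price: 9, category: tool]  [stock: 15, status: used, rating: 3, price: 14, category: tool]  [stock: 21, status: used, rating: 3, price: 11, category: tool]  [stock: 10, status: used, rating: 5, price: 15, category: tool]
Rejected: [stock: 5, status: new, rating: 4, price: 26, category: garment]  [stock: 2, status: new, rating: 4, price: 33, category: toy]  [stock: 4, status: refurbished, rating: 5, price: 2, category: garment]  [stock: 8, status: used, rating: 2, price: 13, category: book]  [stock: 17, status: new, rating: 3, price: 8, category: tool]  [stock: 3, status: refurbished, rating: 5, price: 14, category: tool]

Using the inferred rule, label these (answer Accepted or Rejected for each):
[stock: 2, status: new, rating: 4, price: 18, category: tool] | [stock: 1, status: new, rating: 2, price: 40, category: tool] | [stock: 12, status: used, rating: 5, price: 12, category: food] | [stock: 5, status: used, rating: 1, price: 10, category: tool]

All 'Accepted' examples share one property — stock ≥ 10 AND price ≥ 9 — and every 'Rejected' example lacks it.
[stock: 2, status: new, rating: 4, price: 18, category: tool] — stock = 2, price = 18, hence Rejected. [stock: 1, status: new, rating: 2, price: 40, category: tool] — stock = 1, price = 40, hence Rejected. [stock: 12, status: used, rating: 5, price: 12, category: food] — stock = 12, price = 12, hence Accepted. [stock: 5, status: used, rating: 1, price: 10, category: tool] — stock = 5, price = 10, hence Rejected.

Rejected, Rejected, Accepted, Rejected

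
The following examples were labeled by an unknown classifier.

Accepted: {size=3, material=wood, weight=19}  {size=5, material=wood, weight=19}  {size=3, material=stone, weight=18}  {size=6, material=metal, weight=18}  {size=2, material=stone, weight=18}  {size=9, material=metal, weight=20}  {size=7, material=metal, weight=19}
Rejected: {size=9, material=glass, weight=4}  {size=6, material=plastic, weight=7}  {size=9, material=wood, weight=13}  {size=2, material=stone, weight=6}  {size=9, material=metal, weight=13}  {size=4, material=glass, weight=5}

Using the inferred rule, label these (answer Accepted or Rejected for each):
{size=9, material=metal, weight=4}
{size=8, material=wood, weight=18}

Rejected, Accepted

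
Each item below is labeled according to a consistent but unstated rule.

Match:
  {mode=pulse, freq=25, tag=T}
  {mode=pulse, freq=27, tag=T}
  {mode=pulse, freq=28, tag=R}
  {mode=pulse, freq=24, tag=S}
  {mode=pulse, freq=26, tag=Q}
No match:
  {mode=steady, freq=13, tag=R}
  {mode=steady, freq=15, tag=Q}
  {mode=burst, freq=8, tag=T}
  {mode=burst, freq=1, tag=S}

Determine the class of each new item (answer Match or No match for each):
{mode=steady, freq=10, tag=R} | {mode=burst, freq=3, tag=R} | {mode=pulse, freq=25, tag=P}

No match, No match, Match

All 'Match' examples share one property — mode is pulse — and every 'No match' example lacks it.
{mode=steady, freq=10, tag=R}: mode is steady, lacks this property → No match.
{mode=burst, freq=3, tag=R}: mode is burst, lacks this property → No match.
{mode=pulse, freq=25, tag=P}: mode is pulse, qualifies → Match.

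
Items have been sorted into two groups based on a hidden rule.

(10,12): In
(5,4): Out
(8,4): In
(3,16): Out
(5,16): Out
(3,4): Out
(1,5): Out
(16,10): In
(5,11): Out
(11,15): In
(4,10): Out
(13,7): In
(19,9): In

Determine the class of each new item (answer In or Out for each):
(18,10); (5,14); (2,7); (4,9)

Rule: first ≥ 7. This holds for each 'In' example and fails for each 'Out' one.

In, Out, Out, Out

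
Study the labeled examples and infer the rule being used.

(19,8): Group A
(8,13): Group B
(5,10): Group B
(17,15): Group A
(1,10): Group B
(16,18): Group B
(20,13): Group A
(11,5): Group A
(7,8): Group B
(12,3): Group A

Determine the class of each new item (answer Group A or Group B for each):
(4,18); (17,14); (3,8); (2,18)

Group B, Group A, Group B, Group B

The pattern is that an item is 'Group A' exactly when: first > second.
(4,18): 4 < 18 — lacks this property, so Group B.
(17,14): 17 > 14 — has this property, so Group A.
(3,8): 3 < 8 — lacks this property, so Group B.
(2,18): 2 < 18 — lacks this property, so Group B.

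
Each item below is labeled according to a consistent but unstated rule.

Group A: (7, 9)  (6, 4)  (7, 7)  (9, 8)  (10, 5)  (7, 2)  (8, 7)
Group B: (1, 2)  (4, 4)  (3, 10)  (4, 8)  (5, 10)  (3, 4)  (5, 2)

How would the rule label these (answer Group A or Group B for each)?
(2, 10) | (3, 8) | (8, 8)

The simplest hypothesis consistent with all the labels is: first ≥ 6.
(2, 10): first 2, fails this test → Group B.
(3, 8): first 3, fails this test → Group B.
(8, 8): first 8, qualifies → Group A.

Group B, Group B, Group A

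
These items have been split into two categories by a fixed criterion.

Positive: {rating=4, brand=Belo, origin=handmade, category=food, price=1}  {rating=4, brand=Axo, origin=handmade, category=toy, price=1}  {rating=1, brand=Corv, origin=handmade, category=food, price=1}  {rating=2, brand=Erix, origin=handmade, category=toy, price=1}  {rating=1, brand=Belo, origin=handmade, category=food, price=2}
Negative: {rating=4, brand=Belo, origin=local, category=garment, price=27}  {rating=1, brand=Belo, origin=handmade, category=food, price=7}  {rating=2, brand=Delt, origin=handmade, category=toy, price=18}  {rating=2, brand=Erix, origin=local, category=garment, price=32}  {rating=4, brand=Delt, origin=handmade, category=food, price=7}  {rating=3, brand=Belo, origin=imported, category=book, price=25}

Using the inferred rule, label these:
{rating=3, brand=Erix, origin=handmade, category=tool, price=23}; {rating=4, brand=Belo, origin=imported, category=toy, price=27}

Negative, Negative

The rule appears to be: price ≤ 2.
{rating=3, brand=Erix, origin=handmade, category=tool, price=23}: Negative (price = 23).
{rating=4, brand=Belo, origin=imported, category=toy, price=27}: Negative (price = 27).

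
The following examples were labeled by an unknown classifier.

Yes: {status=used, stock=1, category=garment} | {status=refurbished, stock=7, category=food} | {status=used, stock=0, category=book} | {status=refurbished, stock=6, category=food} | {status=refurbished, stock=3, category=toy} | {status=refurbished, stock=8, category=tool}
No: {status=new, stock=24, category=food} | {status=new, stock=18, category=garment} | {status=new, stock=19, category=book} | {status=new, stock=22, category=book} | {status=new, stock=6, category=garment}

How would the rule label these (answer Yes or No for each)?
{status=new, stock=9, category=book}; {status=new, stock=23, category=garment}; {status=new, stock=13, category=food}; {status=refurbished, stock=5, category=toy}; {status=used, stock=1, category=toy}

No, No, No, Yes, Yes

The simplest hypothesis consistent with all the labels is: status is not new.
{status=new, stock=9, category=book}: status is new, does not pass → No. {status=new, stock=23, category=garment}: status is new, does not pass → No. {status=new, stock=13, category=food}: status is new, does not pass → No. {status=refurbished, stock=5, category=toy}: status is refurbished, passes → Yes. {status=used, stock=1, category=toy}: status is used, passes → Yes.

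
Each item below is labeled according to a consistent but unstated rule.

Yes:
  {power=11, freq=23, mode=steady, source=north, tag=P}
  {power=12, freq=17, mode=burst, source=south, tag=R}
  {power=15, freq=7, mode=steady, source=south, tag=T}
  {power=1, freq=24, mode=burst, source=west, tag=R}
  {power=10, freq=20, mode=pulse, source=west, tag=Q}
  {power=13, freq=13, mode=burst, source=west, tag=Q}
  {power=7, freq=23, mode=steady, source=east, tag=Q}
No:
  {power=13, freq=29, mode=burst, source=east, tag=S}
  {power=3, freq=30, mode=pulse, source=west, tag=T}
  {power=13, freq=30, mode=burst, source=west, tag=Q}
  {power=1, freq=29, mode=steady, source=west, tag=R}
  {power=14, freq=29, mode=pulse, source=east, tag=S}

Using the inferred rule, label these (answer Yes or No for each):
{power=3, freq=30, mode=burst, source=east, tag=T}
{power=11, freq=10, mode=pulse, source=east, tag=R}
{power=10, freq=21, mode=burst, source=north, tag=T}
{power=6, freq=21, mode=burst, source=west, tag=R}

No, Yes, Yes, Yes

The pattern is that an item is 'Yes' exactly when: freq ≤ 24.
{power=3, freq=30, mode=burst, source=east, tag=T}: freq = 30, does not pass → No.
{power=11, freq=10, mode=pulse, source=east, tag=R}: freq = 10, matches → Yes.
{power=10, freq=21, mode=burst, source=north, tag=T}: freq = 21, matches → Yes.
{power=6, freq=21, mode=burst, source=west, tag=R}: freq = 21, matches → Yes.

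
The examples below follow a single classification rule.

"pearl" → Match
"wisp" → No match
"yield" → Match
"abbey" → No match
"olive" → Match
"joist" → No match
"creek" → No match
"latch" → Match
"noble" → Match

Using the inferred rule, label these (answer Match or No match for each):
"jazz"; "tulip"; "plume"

No match, Match, Match

The simplest hypothesis consistent with all the labels is: contains 'l'.
"jazz" — no 'l', hence No match. "tulip" — has 'l', hence Match. "plume" — has 'l', hence Match.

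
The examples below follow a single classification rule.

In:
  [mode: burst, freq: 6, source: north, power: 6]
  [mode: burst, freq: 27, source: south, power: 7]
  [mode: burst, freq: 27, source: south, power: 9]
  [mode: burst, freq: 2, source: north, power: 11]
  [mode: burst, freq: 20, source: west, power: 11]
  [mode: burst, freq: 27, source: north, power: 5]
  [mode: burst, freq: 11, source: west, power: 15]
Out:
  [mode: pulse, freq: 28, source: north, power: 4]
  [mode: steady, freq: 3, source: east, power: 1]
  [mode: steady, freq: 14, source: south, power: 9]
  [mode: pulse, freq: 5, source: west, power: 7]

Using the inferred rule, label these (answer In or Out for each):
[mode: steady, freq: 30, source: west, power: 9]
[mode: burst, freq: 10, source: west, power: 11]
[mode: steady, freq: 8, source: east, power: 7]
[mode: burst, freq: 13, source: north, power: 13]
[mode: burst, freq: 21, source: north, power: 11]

Out, In, Out, In, In

Every 'In' example satisfies: mode is burst. None of the 'Out' examples do.
[mode: steady, freq: 30, source: west, power: 9]: mode is steady, doesn't match → Out.
[mode: burst, freq: 10, source: west, power: 11]: mode is burst, meets the rule → In.
[mode: steady, freq: 8, source: east, power: 7]: mode is steady, doesn't match → Out.
[mode: burst, freq: 13, source: north, power: 13]: mode is burst, meets the rule → In.
[mode: burst, freq: 21, source: north, power: 11]: mode is burst, meets the rule → In.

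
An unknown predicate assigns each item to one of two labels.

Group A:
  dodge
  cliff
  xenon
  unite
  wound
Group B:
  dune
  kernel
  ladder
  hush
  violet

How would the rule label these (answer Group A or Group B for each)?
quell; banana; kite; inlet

All 'Group A' examples share one property — odd length — and every 'Group B' example lacks it.
quell → length 5 → Group A. banana → length 6 → Group B. kite → length 4 → Group B. inlet → length 5 → Group A.

Group A, Group B, Group B, Group A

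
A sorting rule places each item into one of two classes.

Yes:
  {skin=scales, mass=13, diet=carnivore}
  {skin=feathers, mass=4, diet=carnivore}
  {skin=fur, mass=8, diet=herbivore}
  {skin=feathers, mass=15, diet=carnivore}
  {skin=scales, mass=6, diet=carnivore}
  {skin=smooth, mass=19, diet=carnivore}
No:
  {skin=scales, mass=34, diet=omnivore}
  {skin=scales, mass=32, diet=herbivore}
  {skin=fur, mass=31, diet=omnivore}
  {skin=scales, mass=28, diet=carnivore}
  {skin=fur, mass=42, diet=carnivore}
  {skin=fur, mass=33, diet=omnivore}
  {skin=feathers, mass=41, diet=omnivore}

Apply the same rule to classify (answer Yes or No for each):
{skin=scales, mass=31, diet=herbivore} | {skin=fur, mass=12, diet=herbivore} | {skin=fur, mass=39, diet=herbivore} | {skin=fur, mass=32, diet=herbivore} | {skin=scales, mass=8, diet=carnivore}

No, Yes, No, No, Yes

A rule that fits every label: mass ≤ 19 — true of each 'Yes' example, false of each 'No' one.
No: {skin=scales, mass=31, diet=herbivore}, since mass = 31.
Yes: {skin=fur, mass=12, diet=herbivore}, since mass = 12.
No: {skin=fur, mass=39, diet=herbivore}, since mass = 39.
No: {skin=fur, mass=32, diet=herbivore}, since mass = 32.
Yes: {skin=scales, mass=8, diet=carnivore}, since mass = 8.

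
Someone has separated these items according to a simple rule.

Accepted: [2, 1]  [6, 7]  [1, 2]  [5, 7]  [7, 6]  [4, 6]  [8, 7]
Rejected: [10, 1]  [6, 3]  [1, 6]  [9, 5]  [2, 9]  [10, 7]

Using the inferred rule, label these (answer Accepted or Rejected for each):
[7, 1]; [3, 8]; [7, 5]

The rule appears to be: |first − second| ≤ 2.
Rejected: [7, 1], since |7−1| = 6. Rejected: [3, 8], since |3−8| = 5. Accepted: [7, 5], since |7−5| = 2.

Rejected, Rejected, Accepted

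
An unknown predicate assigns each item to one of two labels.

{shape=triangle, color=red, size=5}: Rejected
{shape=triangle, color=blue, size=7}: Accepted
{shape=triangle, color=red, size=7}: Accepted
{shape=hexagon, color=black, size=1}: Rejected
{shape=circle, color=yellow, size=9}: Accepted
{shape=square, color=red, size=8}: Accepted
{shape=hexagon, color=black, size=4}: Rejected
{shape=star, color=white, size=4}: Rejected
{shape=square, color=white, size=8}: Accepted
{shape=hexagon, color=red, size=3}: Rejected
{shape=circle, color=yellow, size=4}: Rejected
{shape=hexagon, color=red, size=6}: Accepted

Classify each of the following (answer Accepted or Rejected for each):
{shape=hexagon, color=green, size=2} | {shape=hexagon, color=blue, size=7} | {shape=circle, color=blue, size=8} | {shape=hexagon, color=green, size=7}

Rejected, Accepted, Accepted, Accepted

The classifier is using: size ≥ 6.
{shape=hexagon, color=green, size=2}: size = 2, doesn't match → Rejected.
{shape=hexagon, color=blue, size=7}: size = 7, passes → Accepted.
{shape=circle, color=blue, size=8}: size = 8, passes → Accepted.
{shape=hexagon, color=green, size=7}: size = 7, passes → Accepted.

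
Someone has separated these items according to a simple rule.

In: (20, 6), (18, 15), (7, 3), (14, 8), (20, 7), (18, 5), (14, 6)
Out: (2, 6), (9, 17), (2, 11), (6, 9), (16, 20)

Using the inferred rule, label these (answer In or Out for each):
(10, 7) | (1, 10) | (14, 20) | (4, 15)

Every 'In' example satisfies: first > second. None of the 'Out' examples do.
(10, 7) → 10 > 7 → In.
(1, 10) → 1 < 10 → Out.
(14, 20) → 14 < 20 → Out.
(4, 15) → 4 < 15 → Out.

In, Out, Out, Out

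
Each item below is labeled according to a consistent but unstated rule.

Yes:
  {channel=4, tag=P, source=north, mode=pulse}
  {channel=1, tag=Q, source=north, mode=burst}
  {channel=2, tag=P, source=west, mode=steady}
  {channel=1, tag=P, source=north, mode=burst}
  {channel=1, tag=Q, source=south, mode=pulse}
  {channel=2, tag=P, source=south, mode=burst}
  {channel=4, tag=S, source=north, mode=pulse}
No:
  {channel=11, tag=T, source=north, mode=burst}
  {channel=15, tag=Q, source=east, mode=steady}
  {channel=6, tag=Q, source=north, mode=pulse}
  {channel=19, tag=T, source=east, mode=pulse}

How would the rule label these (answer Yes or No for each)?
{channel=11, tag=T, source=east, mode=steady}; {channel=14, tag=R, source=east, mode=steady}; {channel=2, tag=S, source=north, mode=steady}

No, No, Yes

One predicate separates the groups cleanly: channel ≤ 4.
{channel=11, tag=T, source=east, mode=steady} — channel = 11, hence No.
{channel=14, tag=R, source=east, mode=steady} — channel = 14, hence No.
{channel=2, tag=S, source=north, mode=steady} — channel = 2, hence Yes.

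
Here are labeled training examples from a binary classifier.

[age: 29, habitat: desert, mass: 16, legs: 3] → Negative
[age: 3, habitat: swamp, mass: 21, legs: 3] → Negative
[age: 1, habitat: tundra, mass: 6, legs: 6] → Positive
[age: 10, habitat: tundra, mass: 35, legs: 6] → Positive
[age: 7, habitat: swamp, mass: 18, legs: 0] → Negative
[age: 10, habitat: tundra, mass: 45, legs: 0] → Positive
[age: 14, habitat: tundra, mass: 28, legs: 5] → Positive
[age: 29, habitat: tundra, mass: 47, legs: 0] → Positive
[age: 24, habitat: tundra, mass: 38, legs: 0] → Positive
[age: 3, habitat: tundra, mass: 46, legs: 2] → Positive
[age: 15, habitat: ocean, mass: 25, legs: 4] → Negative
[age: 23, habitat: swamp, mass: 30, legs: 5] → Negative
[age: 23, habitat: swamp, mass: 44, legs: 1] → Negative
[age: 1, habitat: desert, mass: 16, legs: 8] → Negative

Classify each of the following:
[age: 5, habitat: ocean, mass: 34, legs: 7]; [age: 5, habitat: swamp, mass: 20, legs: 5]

Negative, Negative

The pattern is that an item is 'Positive' exactly when: habitat is tundra.
[age: 5, habitat: ocean, mass: 34, legs: 7] — habitat is ocean, hence Negative.
[age: 5, habitat: swamp, mass: 20, legs: 5] — habitat is swamp, hence Negative.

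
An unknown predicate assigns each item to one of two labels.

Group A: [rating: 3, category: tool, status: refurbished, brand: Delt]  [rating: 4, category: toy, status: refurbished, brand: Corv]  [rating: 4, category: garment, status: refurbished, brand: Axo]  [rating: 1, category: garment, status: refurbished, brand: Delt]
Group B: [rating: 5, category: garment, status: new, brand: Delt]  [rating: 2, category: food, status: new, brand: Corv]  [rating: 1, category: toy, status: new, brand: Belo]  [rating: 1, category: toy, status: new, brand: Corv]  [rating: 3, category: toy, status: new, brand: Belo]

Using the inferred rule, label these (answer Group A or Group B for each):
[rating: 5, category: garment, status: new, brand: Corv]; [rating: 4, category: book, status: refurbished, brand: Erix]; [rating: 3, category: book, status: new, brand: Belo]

Group B, Group A, Group B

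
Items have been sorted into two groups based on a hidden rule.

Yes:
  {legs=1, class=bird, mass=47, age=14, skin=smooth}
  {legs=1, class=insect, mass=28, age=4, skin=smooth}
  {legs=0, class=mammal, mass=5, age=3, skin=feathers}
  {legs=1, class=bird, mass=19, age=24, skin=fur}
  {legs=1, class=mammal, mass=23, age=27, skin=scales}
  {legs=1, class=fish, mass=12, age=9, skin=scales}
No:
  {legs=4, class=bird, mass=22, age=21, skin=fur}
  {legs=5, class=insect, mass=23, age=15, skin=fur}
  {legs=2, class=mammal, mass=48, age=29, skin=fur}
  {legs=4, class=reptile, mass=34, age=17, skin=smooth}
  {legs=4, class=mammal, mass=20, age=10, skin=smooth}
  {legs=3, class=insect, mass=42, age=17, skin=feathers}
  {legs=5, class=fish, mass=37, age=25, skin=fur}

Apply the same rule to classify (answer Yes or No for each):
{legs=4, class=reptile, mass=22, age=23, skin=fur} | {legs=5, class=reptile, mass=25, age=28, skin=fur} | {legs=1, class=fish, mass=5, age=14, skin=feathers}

No, No, Yes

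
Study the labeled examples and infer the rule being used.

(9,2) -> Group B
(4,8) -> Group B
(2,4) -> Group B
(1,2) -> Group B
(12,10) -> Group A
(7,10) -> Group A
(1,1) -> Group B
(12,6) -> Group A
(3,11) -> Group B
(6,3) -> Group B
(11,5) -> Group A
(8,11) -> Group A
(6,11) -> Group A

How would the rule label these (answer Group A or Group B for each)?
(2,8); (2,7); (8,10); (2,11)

Group B, Group B, Group A, Group B

A rule that fits every label: sum ≥ 16 — true of each 'Group A' example, false of each 'Group B' one.
(2,8) — 2+8 = 10, hence Group B. (2,7) — 2+7 = 9, hence Group B. (8,10) — 8+10 = 18, hence Group A. (2,11) — 2+11 = 13, hence Group B.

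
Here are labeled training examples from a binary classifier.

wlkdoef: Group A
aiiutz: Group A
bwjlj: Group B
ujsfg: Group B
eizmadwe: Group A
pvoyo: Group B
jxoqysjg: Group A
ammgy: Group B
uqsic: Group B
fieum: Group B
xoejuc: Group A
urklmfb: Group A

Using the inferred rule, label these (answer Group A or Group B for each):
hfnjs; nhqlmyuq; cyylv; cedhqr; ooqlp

Group B, Group A, Group B, Group A, Group B

The distinguishing property — length ≥ 6 — holds for all the 'Group A' cases and none of the 'Group B' cases.
Group B: hfnjs, since length 5. Group A: nhqlmyuq, since length 8. Group B: cyylv, since length 5. Group A: cedhqr, since length 6. Group B: ooqlp, since length 5.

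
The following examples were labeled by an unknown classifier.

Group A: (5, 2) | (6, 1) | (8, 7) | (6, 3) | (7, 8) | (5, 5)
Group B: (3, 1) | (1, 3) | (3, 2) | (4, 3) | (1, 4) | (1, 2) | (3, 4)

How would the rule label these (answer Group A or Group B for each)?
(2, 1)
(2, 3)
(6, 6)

Group B, Group B, Group A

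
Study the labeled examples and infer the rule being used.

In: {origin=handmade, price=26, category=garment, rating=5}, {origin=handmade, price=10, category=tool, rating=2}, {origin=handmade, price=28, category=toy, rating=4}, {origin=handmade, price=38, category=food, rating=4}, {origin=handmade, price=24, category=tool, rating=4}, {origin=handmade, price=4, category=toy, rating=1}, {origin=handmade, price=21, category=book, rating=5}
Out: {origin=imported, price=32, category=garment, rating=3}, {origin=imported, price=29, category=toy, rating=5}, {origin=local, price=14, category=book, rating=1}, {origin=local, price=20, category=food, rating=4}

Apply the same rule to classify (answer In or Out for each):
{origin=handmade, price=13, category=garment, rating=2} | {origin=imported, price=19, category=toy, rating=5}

In, Out

A rule that fits every label: origin is handmade — true of each 'In' example, false of each 'Out' one.
{origin=handmade, price=13, category=garment, rating=2}: origin is handmade — satisfies this, so In. {origin=imported, price=19, category=toy, rating=5}: origin is imported — doesn't match, so Out.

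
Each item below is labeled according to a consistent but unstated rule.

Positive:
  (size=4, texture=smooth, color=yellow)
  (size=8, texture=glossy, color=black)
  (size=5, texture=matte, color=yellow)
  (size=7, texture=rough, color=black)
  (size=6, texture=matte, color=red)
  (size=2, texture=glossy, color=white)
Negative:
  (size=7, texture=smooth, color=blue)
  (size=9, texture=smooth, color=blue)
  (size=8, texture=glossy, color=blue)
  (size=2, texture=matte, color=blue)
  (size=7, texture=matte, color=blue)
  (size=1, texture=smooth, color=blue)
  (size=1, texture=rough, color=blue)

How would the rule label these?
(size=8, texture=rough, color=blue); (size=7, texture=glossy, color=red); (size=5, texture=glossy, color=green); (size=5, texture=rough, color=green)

The pattern is that an item is 'Positive' exactly when: color is not blue.

Negative, Positive, Positive, Positive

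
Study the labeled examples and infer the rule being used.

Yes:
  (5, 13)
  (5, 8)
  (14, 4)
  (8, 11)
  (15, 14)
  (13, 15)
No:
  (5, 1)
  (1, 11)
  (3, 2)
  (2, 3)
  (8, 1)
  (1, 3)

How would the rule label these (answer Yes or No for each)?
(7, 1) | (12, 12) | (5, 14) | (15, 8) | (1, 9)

No, Yes, Yes, Yes, No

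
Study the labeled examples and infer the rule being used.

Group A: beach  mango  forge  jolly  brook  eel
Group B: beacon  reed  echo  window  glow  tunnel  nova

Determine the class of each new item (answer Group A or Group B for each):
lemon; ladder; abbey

Group A, Group B, Group A

The classifier is using: odd length.
lemon: length 5 — matches, so Group A.
ladder: length 6 — fails this test, so Group B.
abbey: length 5 — matches, so Group A.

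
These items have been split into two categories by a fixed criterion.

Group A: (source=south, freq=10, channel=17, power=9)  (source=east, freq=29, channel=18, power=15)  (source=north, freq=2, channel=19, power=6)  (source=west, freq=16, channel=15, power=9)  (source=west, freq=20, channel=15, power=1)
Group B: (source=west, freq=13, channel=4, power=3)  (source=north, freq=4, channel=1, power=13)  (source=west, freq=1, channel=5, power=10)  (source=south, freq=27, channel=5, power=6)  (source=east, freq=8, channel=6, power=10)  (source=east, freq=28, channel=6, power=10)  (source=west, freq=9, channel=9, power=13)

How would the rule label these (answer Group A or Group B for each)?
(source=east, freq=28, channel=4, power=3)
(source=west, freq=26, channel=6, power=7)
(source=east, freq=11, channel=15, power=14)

The simplest hypothesis consistent with all the labels is: channel ≥ 15.
(source=east, freq=28, channel=4, power=3) → channel = 4 → Group B. (source=west, freq=26, channel=6, power=7) → channel = 6 → Group B. (source=east, freq=11, channel=15, power=14) → channel = 15 → Group A.

Group B, Group B, Group A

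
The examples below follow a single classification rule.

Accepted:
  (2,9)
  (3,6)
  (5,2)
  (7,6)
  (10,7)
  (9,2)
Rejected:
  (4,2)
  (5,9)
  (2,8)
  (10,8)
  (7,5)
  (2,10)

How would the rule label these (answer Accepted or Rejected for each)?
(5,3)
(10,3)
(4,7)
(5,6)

The common property of the 'Accepted' items is: sum is odd. No 'Rejected' item has it.
(5,3): 5+3 = 8 — doesn't qualify, so Rejected.
(10,3): 10+3 = 13 — meets the rule, so Accepted.
(4,7): 4+7 = 11 — meets the rule, so Accepted.
(5,6): 5+6 = 11 — meets the rule, so Accepted.

Rejected, Accepted, Accepted, Accepted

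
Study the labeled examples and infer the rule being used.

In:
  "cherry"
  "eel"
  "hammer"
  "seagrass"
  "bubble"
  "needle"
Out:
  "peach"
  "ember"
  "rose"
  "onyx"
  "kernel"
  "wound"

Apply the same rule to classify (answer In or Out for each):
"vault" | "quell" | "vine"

One predicate separates the groups cleanly: has a double letter.
"vault": Out (no doubled letter).
"quell": In ('ll' doubled).
"vine": Out (no doubled letter).

Out, In, Out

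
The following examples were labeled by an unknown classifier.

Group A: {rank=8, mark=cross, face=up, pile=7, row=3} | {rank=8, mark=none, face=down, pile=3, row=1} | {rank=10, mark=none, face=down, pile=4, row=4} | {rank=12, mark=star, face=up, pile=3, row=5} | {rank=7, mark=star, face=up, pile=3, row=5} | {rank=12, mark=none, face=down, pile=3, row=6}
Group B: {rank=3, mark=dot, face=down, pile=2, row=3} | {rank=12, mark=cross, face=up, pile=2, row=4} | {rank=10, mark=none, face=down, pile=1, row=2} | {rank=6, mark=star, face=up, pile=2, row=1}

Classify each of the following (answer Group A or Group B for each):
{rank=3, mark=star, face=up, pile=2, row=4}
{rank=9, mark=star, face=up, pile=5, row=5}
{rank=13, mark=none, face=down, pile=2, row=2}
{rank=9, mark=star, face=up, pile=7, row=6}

Group B, Group A, Group B, Group A

A rule that fits every label: pile ≥ 3 — true of each 'Group A' example, false of each 'Group B' one.
Group B: {rank=3, mark=star, face=up, pile=2, row=4}, since pile = 2.
Group A: {rank=9, mark=star, face=up, pile=5, row=5}, since pile = 5.
Group B: {rank=13, mark=none, face=down, pile=2, row=2}, since pile = 2.
Group A: {rank=9, mark=star, face=up, pile=7, row=6}, since pile = 7.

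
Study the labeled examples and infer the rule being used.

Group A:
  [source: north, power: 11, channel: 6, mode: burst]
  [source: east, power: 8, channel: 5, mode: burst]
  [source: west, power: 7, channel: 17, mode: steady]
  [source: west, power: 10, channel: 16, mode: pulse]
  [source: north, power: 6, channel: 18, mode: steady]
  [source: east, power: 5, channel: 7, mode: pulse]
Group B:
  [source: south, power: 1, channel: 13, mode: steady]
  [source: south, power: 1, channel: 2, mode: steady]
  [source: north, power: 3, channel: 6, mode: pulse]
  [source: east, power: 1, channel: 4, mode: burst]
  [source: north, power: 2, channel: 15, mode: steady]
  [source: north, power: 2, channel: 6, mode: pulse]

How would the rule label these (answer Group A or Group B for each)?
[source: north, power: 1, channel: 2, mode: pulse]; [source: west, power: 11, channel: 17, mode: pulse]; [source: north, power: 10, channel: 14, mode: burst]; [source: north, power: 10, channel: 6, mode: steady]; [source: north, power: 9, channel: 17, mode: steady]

Group B, Group A, Group A, Group A, Group A

The pattern is that an item is 'Group A' exactly when: power ≥ 5.
Group B: [source: north, power: 1, channel: 2, mode: pulse], since power = 1.
Group A: [source: west, power: 11, channel: 17, mode: pulse], since power = 11.
Group A: [source: north, power: 10, channel: 14, mode: burst], since power = 10.
Group A: [source: north, power: 10, channel: 6, mode: steady], since power = 10.
Group A: [source: north, power: 9, channel: 17, mode: steady], since power = 9.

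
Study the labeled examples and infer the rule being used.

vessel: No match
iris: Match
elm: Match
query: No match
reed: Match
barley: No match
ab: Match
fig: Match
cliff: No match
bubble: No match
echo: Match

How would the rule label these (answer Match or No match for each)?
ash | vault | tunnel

Match, No match, No match

All 'Match' examples share one property — length ≤ 4 — and every 'No match' example lacks it.
ash: length 3 — checks out, so Match. vault: length 5 — does not pass, so No match. tunnel: length 6 — does not pass, so No match.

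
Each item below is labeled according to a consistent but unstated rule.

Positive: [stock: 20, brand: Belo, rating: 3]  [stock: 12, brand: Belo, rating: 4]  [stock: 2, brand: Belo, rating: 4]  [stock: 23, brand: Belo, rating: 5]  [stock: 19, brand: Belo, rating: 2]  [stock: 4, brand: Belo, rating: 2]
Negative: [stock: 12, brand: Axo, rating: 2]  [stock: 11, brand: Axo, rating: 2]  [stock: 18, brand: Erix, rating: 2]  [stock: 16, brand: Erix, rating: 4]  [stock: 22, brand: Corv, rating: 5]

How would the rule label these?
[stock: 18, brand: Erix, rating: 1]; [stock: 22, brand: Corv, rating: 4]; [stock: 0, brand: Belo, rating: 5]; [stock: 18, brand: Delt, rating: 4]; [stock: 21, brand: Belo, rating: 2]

The rule appears to be: brand is Belo.

Negative, Negative, Positive, Negative, Positive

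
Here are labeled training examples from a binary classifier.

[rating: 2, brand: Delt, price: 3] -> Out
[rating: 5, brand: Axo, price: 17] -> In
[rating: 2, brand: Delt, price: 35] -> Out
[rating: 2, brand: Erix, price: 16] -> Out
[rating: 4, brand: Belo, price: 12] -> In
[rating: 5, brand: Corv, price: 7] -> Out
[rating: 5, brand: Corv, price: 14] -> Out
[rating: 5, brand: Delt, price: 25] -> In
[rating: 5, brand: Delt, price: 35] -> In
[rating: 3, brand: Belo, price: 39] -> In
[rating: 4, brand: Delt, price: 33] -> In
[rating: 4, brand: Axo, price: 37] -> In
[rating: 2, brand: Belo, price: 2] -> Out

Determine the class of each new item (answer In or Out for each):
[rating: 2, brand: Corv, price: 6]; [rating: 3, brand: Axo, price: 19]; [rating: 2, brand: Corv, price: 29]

Out, In, Out

The common property of the 'In' items is: brand is not Corv AND rating ≥ 3. No 'Out' item has it.
[rating: 2, brand: Corv, price: 6] → brand is Corv, rating = 2 → Out.
[rating: 3, brand: Axo, price: 19] → brand is Axo, rating = 3 → In.
[rating: 2, brand: Corv, price: 29] → brand is Corv, rating = 2 → Out.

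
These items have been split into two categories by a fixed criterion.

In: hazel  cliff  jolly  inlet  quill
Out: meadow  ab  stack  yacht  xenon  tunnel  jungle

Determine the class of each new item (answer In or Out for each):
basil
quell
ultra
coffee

The rule appears to be: odd length AND contains 'l'.

In, In, In, Out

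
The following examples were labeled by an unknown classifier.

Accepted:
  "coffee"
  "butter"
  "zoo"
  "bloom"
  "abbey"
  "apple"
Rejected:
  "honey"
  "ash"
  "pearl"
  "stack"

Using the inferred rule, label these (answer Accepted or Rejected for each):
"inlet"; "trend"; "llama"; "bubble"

The common property of the 'Accepted' items is: has a double letter. No 'Rejected' item has it.
"inlet": Rejected (no doubled letter). "trend": Rejected (no doubled letter). "llama": Accepted ('ll' doubled). "bubble": Accepted ('bb' doubled).

Rejected, Rejected, Accepted, Accepted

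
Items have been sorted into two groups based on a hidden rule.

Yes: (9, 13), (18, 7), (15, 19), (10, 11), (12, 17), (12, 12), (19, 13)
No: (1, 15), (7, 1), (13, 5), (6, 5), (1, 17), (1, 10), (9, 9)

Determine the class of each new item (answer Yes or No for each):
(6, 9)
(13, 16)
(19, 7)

No, Yes, Yes

The rule appears to be: sum ≥ 21.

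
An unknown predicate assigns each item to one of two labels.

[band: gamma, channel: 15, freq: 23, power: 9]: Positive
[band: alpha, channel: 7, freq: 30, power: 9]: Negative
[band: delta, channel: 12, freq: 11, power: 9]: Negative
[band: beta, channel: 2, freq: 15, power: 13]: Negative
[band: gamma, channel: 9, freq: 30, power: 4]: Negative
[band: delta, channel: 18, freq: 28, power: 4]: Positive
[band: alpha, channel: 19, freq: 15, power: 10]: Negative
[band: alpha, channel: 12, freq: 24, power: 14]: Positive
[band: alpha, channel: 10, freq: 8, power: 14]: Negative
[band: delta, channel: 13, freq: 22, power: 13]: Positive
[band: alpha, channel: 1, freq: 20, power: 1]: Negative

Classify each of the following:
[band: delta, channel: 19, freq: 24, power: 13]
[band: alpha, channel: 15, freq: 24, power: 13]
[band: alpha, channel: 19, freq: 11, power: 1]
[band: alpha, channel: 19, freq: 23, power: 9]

Every 'Positive' example satisfies: freq ≥ 22 AND freq ≤ 28. None of the 'Negative' examples do.
[band: delta, channel: 19, freq: 24, power: 13] → freq = 24 → Positive. [band: alpha, channel: 15, freq: 24, power: 13] → freq = 24 → Positive. [band: alpha, channel: 19, freq: 11, power: 1] → freq = 11 → Negative. [band: alpha, channel: 19, freq: 23, power: 9] → freq = 23 → Positive.

Positive, Positive, Negative, Positive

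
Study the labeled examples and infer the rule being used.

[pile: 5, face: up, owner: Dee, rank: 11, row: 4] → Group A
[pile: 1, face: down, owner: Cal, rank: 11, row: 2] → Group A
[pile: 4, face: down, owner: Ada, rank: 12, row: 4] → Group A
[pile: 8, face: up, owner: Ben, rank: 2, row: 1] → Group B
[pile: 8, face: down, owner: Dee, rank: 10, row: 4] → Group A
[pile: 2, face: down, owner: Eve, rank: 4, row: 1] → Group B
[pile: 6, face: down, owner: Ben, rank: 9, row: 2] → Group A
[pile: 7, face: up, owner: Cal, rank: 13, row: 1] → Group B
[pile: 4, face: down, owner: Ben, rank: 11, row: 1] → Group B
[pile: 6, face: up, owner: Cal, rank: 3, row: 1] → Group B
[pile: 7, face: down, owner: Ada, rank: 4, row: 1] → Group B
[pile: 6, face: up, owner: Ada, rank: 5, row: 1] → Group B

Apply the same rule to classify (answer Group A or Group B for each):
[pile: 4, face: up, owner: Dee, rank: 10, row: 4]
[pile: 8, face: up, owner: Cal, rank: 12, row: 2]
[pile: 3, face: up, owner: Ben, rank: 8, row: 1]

Group A, Group A, Group B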